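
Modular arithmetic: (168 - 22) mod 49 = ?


168 - 22 = 146
146 mod 49 = 48


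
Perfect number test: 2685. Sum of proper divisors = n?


Proper divisors of 2685: 1, 3, 5, 15, 179, 537, 895
Sum = 1 + 3 + 5 + 15 + 179 + 537 + 895 = 1635

No, 2685 is not perfect (1635 ≠ 2685)


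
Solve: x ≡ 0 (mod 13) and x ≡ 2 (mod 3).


M = 13*3 = 39
M1 = M/13 = 3, M2 = M/3 = 13
M1^(-1) mod 13 = 9, M2^(-1) mod 3 = 1
x = 0*3*9 + 2*13*1 = 26
26 mod 39 = 26
Check: 26 mod 13 = 0 ✓, 26 mod 3 = 2 ✓

x ≡ 26 (mod 39)


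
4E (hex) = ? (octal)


4E (base 16) = 78 (decimal)
78 (decimal) = 116 (base 8)


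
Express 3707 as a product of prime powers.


3707 / 11 = 337
337 / 337 = 1
3707 = 11 × 337


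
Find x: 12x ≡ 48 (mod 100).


GCD(12, 100) = 4 divides 48
Divide: 3x ≡ 12 (mod 25)
x ≡ 4 (mod 25)


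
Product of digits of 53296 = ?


5 × 3 × 2 × 9 × 6 = 1620


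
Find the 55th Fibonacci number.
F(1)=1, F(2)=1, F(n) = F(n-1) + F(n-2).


Sequence: 1, 1, 2, 3, 5, 8, 13, 21, 34, 55, 89, 144, 233, 377, 610, 987, 1597, 2584, 4181, 6765, 10946, 17711, 28657, 46368, 75025, 121393, 196418, 317811, 514229, 832040, 1346269, 2178309, 3524578, 5702887, 9227465, 14930352, 24157817, 39088169, 63245986, 102334155, 165580141, 267914296, 433494437, 701408733, 1134903170, 1836311903, 2971215073, 4807526976, 7778742049, 12586269025, 20365011074, 32951280099, 53316291173, 86267571272, 139583862445
F(55) = 139583862445


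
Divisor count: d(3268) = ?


3268 = 2^2 × 19^1 × 43^1
d(3268) = (2+1) × (1+1) × (1+1) = 12

12 divisors


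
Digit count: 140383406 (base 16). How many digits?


140383406 in base 16 = 85E14AE
Number of digits = 7

7 digits (base 16)


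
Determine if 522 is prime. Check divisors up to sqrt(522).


522 / 2 = 261 (exact division)
522 is NOT prime.

No, 522 is not prime


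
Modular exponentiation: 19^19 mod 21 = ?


19^1 mod 21 = 19
19^2 mod 21 = 4
19^3 mod 21 = 13
19^4 mod 21 = 16
19^5 mod 21 = 10
19^6 mod 21 = 1
19^7 mod 21 = 19
19^8 mod 21 = 4
19^9 mod 21 = 13
19^10 mod 21 = 16
19^11 mod 21 = 10
19^12 mod 21 = 1
19^13 mod 21 = 19
19^14 mod 21 = 4
19^15 mod 21 = 13
19^16 mod 21 = 16
19^17 mod 21 = 10
19^18 mod 21 = 1
19^19 mod 21 = 19


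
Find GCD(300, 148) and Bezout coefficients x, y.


Tabular extended Euclidean (each row: r = 300*s + 148*t):
r=300, s=1, t=0
r=148, s=0, t=1
q=2: r=4, s=1, t=-2   [300*(1) + 148*(-2) = 4]
q=37: r=0, s=-37, t=75   [300*(-37) + 148*(75) = 0]
GCD = 4; from the row with r=4: x=1, y=-2
Check: 300*(1) + 148*(-2) = 300 - 296 = 4

GCD = 4, x = 1, y = -2


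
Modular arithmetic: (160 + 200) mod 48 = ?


160 + 200 = 360
360 mod 48 = 24


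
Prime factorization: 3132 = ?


3132 / 2 = 1566
1566 / 2 = 783
783 / 3 = 261
261 / 3 = 87
87 / 3 = 29
29 / 29 = 1
3132 = 2^2 × 3^3 × 29


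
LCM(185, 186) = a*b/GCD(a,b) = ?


GCD(185, 186) = 1
LCM = 185*186/1 = 34410/1 = 34410

LCM = 34410


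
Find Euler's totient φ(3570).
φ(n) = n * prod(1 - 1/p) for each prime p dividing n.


3570 = 2 × 3 × 5 × 7 × 17
Prime factors: 2, 3, 5, 7, 17
φ(3570) = 3570 × (1-1/2) × (1-1/3) × (1-1/5) × (1-1/7) × (1-1/17)
= 3570 × 1/2 × 2/3 × 4/5 × 6/7 × 16/17 = 768

φ(3570) = 768


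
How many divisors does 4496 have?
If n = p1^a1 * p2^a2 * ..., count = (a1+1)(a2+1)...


4496 = 2^4 × 281^1
d(4496) = (4+1) × (1+1) = 10

10 divisors


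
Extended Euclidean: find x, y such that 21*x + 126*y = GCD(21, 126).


Tabular extended Euclidean (each row: r = 21*s + 126*t):
r=21, s=1, t=0
r=126, s=0, t=1
q=0: r=21, s=1, t=0   [21*(1) + 126*(0) = 21]
q=6: r=0, s=-6, t=1   [21*(-6) + 126*(1) = 0]
GCD = 21; from the row with r=21: x=1, y=0
Check: 21*(1) + 126*(0) = 21 + 0 = 21

GCD = 21, x = 1, y = 0


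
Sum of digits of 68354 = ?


6 + 8 + 3 + 5 + 4 = 26


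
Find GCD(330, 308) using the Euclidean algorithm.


330 = 1 * 308 + 22
308 = 14 * 22 + 0
GCD = 22


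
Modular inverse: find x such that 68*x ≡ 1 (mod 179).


Use the extended Euclidean algorithm on (179, 68); each row r = 179*s + 68*t:
r=179, s=1, t=0
r=68, s=0, t=1
q=2: r=43, s=1, t=-2   [179*(1) + 68*(-2) = 43]
q=1: r=25, s=-1, t=3   [179*(-1) + 68*(3) = 25]
q=1: r=18, s=2, t=-5   [179*(2) + 68*(-5) = 18]
q=1: r=7, s=-3, t=8   [179*(-3) + 68*(8) = 7]
q=2: r=4, s=8, t=-21   [179*(8) + 68*(-21) = 4]
q=1: r=3, s=-11, t=29   [179*(-11) + 68*(29) = 3]
q=1: r=1, s=19, t=-50   [179*(19) + 68*(-50) = 1]
q=3: r=0, s=-68, t=179   [179*(-68) + 68*(179) = 0]
GCD = 1 with t = -50, so 68*(-50) ≡ 1 (mod 179)
Inverse = -50 mod 179 = 129
Check: 68 * 129 = 8772 ≡ 1 (mod 179)

68^(-1) ≡ 129 (mod 179)


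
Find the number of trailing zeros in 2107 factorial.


floor(2107/5) = 421
floor(2107/25) = 84
floor(2107/125) = 16
floor(2107/625) = 3
Total = 524

524 trailing zeros


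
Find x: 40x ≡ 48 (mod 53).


GCD(40, 53) = 1, unique solution
a^(-1) mod 53 = 4
x = 4 * 48 mod 53 = 33

x ≡ 33 (mod 53)


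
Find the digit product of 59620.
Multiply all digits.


5 × 9 × 6 × 2 × 0 = 0


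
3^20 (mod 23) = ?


3^1 mod 23 = 3
3^2 mod 23 = 9
3^3 mod 23 = 4
3^4 mod 23 = 12
3^5 mod 23 = 13
3^6 mod 23 = 16
3^7 mod 23 = 2
3^8 mod 23 = 6
3^9 mod 23 = 18
3^10 mod 23 = 8
3^11 mod 23 = 1
3^12 mod 23 = 3
3^13 mod 23 = 9
3^14 mod 23 = 4
3^15 mod 23 = 12
3^16 mod 23 = 13
3^17 mod 23 = 16
3^18 mod 23 = 2
3^19 mod 23 = 6
3^20 mod 23 = 18


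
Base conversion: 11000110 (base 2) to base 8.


11000110 (base 2) = 198 (decimal)
198 (decimal) = 306 (base 8)


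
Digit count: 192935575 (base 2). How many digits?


192935575 in base 2 = 1011011111111111011010010111
Number of digits = 28

28 digits (base 2)


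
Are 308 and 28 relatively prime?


Euclidean algorithm:
308 = 11 * 28 + 0
GCD(308, 28) = 28

No, not coprime (GCD = 28)


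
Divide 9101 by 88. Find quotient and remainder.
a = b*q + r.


9101 = 88 * 103 + 37
Check: 9064 + 37 = 9101

q = 103, r = 37


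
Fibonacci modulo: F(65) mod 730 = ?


F(k) mod 730 for k=1..65:
1, 1, 2, 3, 5, 8, 13, 21, 34, 55, 89, 144, 233, 377, 610, 257, 137, 394, 531, 195, 726, 191, 187, 378, 565, 213, 48, 261, 309, 570, 149, 719, 138, 127, 265, 392, 657, 319, 246, 565, 81, 646, 727, 643, 640, 553, 463, 286, 19, 305, 324, 629, 223, 122, 345, 467, 82, 549, 631, 450, 351, 71, 422, 493, 185
F(65) mod 730 = 185


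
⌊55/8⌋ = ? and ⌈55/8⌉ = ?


55/8 = 6.8750
floor = 6
ceil = 7

floor = 6, ceil = 7


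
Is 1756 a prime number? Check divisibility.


1756 / 2 = 878 (exact division)
1756 is NOT prime.

No, 1756 is not prime


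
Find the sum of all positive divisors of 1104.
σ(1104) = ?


Divisors of 1104: 1, 2, 3, 4, 6, 8, 12, 16, 23, 24, 46, 48, 69, 92, 138, 184, 276, 368, 552, 1104
Sum = 1 + 2 + 3 + 4 + 6 + 8 + 12 + 16 + 23 + 24 + 46 + 48 + 69 + 92 + 138 + 184 + 276 + 368 + 552 + 1104 = 2976

σ(1104) = 2976


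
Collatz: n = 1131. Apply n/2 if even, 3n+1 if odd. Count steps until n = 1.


1131 → 3394 → 1697 → 5092 → 2546 → 1273 → 3820 → 1910 → 955 → 2866 → 1433 → 4300 → 2150 → 1075 → 3226 → 1613 → 4840 → 2420 → 1210 → 605 → 1816 → 908 → 454 → 227 → 682 → 341 → 1024 → 512 → 256 → 128 → 64 → 32 → 16 → 8 → 4 → 2 → 1
Total steps = 36

36 steps


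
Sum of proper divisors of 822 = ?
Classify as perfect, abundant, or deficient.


Proper divisors: 1, 2, 3, 6, 137, 274, 411
Sum = 1 + 2 + 3 + 6 + 137 + 274 + 411 = 834
834 > 822 → abundant

s(822) = 834 (abundant)


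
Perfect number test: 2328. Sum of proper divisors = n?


Proper divisors of 2328: 1, 2, 3, 4, 6, 8, 12, 24, 97, 194, 291, 388, 582, 776, 1164
Sum = 1 + 2 + 3 + 4 + 6 + 8 + 12 + 24 + 97 + 194 + 291 + 388 + 582 + 776 + 1164 = 3552

No, 2328 is not perfect (3552 ≠ 2328)


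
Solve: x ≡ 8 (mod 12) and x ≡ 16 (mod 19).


M = 12*19 = 228
M1 = M/12 = 19, M2 = M/19 = 12
M1^(-1) mod 12 = 7, M2^(-1) mod 19 = 8
x = 8*19*7 + 16*12*8 = 2600
2600 mod 228 = 92
Check: 92 mod 12 = 8 ✓, 92 mod 19 = 16 ✓

x ≡ 92 (mod 228)


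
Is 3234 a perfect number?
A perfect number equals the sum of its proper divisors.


Proper divisors of 3234: 1, 2, 3, 6, 7, 11, 14, 21, 22, 33, 42, 49, 66, 77, 98, 147, 154, 231, 294, 462, 539, 1078, 1617
Sum = 1 + 2 + 3 + 6 + 7 + 11 + 14 + 21 + 22 + 33 + 42 + 49 + 66 + 77 + 98 + 147 + 154 + 231 + 294 + 462 + 539 + 1078 + 1617 = 4974

No, 3234 is not perfect (4974 ≠ 3234)


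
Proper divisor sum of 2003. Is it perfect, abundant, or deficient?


Proper divisors: 1
Sum = 1 = 1
1 < 2003 → deficient

s(2003) = 1 (deficient)


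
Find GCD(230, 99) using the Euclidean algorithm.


230 = 2 * 99 + 32
99 = 3 * 32 + 3
32 = 10 * 3 + 2
3 = 1 * 2 + 1
2 = 2 * 1 + 0
GCD = 1


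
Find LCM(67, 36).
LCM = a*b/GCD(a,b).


GCD(67, 36) = 1
LCM = 67*36/1 = 2412/1 = 2412

LCM = 2412


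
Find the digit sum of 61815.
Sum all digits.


6 + 1 + 8 + 1 + 5 = 21


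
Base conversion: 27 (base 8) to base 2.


27 (base 8) = 23 (decimal)
23 (decimal) = 10111 (base 2)


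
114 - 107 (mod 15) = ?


114 - 107 = 7
7 mod 15 = 7


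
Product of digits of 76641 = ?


7 × 6 × 6 × 4 × 1 = 1008


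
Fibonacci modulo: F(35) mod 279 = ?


F(k) mod 279 for k=1..35:
1, 1, 2, 3, 5, 8, 13, 21, 34, 55, 89, 144, 233, 98, 52, 150, 202, 73, 275, 69, 65, 134, 199, 54, 253, 28, 2, 30, 32, 62, 94, 156, 250, 127, 98
F(35) mod 279 = 98


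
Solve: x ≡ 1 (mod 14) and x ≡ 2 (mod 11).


M = 14*11 = 154
M1 = M/14 = 11, M2 = M/11 = 14
M1^(-1) mod 14 = 9, M2^(-1) mod 11 = 4
x = 1*11*9 + 2*14*4 = 211
211 mod 154 = 57
Check: 57 mod 14 = 1 ✓, 57 mod 11 = 2 ✓

x ≡ 57 (mod 154)


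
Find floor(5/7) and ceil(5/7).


5/7 = 0.7143
floor = 0
ceil = 1

floor = 0, ceil = 1


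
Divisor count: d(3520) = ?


3520 = 2^6 × 5^1 × 11^1
d(3520) = (6+1) × (1+1) × (1+1) = 28

28 divisors


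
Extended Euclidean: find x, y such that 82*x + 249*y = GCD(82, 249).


Tabular extended Euclidean (each row: r = 82*s + 249*t):
r=82, s=1, t=0
r=249, s=0, t=1
q=0: r=82, s=1, t=0   [82*(1) + 249*(0) = 82]
q=3: r=3, s=-3, t=1   [82*(-3) + 249*(1) = 3]
q=27: r=1, s=82, t=-27   [82*(82) + 249*(-27) = 1]
q=3: r=0, s=-249, t=82   [82*(-249) + 249*(82) = 0]
GCD = 1; from the row with r=1: x=82, y=-27
Check: 82*(82) + 249*(-27) = 6724 - 6723 = 1

GCD = 1, x = 82, y = -27


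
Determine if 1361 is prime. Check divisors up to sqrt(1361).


Check divisors up to sqrt(1361) = 36.8917
No divisors found.
1361 is prime.

Yes, 1361 is prime


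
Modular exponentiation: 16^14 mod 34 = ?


16^1 mod 34 = 16
16^2 mod 34 = 18
16^3 mod 34 = 16
16^4 mod 34 = 18
16^5 mod 34 = 16
16^6 mod 34 = 18
16^7 mod 34 = 16
16^8 mod 34 = 18
16^9 mod 34 = 16
16^10 mod 34 = 18
16^11 mod 34 = 16
16^12 mod 34 = 18
16^13 mod 34 = 16
16^14 mod 34 = 18


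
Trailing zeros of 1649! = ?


floor(1649/5) = 329
floor(1649/25) = 65
floor(1649/125) = 13
floor(1649/625) = 2
Total = 409

409 trailing zeros


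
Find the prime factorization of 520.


520 / 2 = 260
260 / 2 = 130
130 / 2 = 65
65 / 5 = 13
13 / 13 = 1
520 = 2^3 × 5 × 13


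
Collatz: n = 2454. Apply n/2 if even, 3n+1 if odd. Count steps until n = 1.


2454 → 1227 → 3682 → 1841 → 5524 → 2762 → 1381 → 4144 → 2072 → 1036 → 518 → 259 → 778 → 389 → 1168 → 584 → 292 → 146 → 73 → 220 → 110 → 55 → 166 → 83 → 250 → 125 → 376 → 188 → 94 → 47 → 142 → 71 → 214 → 107 → 322 → 161 → 484 → 242 → 121 → 364 → 182 → 91 → 274 → 137 → 412 → 206 → 103 → 310 → 155 → 466 → 233 → 700 → 350 → 175 → 526 → 263 → 790 → 395 → 1186 → 593 → 1780 → 890 → 445 → 1336 → 668 → 334 → 167 → 502 → 251 → 754 → 377 → 1132 → 566 → 283 → 850 → 425 → 1276 → 638 → 319 → 958 → 479 → 1438 → 719 → 2158 → 1079 → 3238 → 1619 → 4858 → 2429 → 7288 → 3644 → 1822 → 911 → 2734 → 1367 → 4102 → 2051 → 6154 → 3077 → 9232 → 4616 → 2308 → 1154 → 577 → 1732 → 866 → 433 → 1300 → 650 → 325 → 976 → 488 → 244 → 122 → 61 → 184 → 92 → 46 → 23 → 70 → 35 → 106 → 53 → 160 → 80 → 40 → 20 → 10 → 5 → 16 → 8 → 4 → 2 → 1
Total steps = 133

133 steps


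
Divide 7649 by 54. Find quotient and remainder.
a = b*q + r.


7649 = 54 * 141 + 35
Check: 7614 + 35 = 7649

q = 141, r = 35


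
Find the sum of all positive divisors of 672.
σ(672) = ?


Divisors of 672: 1, 2, 3, 4, 6, 7, 8, 12, 14, 16, 21, 24, 28, 32, 42, 48, 56, 84, 96, 112, 168, 224, 336, 672
Sum = 1 + 2 + 3 + 4 + 6 + 7 + 8 + 12 + 14 + 16 + 21 + 24 + 28 + 32 + 42 + 48 + 56 + 84 + 96 + 112 + 168 + 224 + 336 + 672 = 2016

σ(672) = 2016


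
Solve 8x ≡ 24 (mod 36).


GCD(8, 36) = 4 divides 24
Divide: 2x ≡ 6 (mod 9)
x ≡ 3 (mod 9)


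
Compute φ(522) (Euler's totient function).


522 = 2 × 3^2 × 29
Prime factors: 2, 3, 29
φ(522) = 522 × (1-1/2) × (1-1/3) × (1-1/29)
= 522 × 1/2 × 2/3 × 28/29 = 168

φ(522) = 168


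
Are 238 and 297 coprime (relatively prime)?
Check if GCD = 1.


Euclidean algorithm:
297 = 1 * 238 + 59
238 = 4 * 59 + 2
59 = 29 * 2 + 1
2 = 2 * 1 + 0
GCD(238, 297) = 1

Yes, coprime (GCD = 1)


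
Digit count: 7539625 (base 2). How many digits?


7539625 in base 2 = 11100110000101110101001
Number of digits = 23

23 digits (base 2)


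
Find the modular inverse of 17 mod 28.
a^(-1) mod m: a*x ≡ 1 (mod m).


Use the extended Euclidean algorithm on (28, 17); each row r = 28*s + 17*t:
r=28, s=1, t=0
r=17, s=0, t=1
q=1: r=11, s=1, t=-1   [28*(1) + 17*(-1) = 11]
q=1: r=6, s=-1, t=2   [28*(-1) + 17*(2) = 6]
q=1: r=5, s=2, t=-3   [28*(2) + 17*(-3) = 5]
q=1: r=1, s=-3, t=5   [28*(-3) + 17*(5) = 1]
q=5: r=0, s=17, t=-28   [28*(17) + 17*(-28) = 0]
GCD = 1 with t = 5, so 17*(5) ≡ 1 (mod 28)
Inverse = 5 mod 28 = 5
Check: 17 * 5 = 85 ≡ 1 (mod 28)

17^(-1) ≡ 5 (mod 28)


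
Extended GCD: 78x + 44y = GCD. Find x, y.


Tabular extended Euclidean (each row: r = 78*s + 44*t):
r=78, s=1, t=0
r=44, s=0, t=1
q=1: r=34, s=1, t=-1   [78*(1) + 44*(-1) = 34]
q=1: r=10, s=-1, t=2   [78*(-1) + 44*(2) = 10]
q=3: r=4, s=4, t=-7   [78*(4) + 44*(-7) = 4]
q=2: r=2, s=-9, t=16   [78*(-9) + 44*(16) = 2]
q=2: r=0, s=22, t=-39   [78*(22) + 44*(-39) = 0]
GCD = 2; from the row with r=2: x=-9, y=16
Check: 78*(-9) + 44*(16) = -702 + 704 = 2

GCD = 2, x = -9, y = 16


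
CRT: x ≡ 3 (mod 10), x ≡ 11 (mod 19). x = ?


M = 10*19 = 190
M1 = M/10 = 19, M2 = M/19 = 10
M1^(-1) mod 10 = 9, M2^(-1) mod 19 = 2
x = 3*19*9 + 11*10*2 = 733
733 mod 190 = 163
Check: 163 mod 10 = 3 ✓, 163 mod 19 = 11 ✓

x ≡ 163 (mod 190)


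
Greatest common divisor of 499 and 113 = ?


499 = 4 * 113 + 47
113 = 2 * 47 + 19
47 = 2 * 19 + 9
19 = 2 * 9 + 1
9 = 9 * 1 + 0
GCD = 1


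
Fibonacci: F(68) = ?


Sequence: 1, 1, 2, 3, 5, 8, 13, 21, 34, 55, 89, 144, 233, 377, 610, 987, 1597, 2584, 4181, 6765, 10946, 17711, 28657, 46368, 75025, 121393, 196418, 317811, 514229, 832040, 1346269, 2178309, 3524578, 5702887, 9227465, 14930352, 24157817, 39088169, 63245986, 102334155, 165580141, 267914296, 433494437, 701408733, 1134903170, 1836311903, 2971215073, 4807526976, 7778742049, 12586269025, 20365011074, 32951280099, 53316291173, 86267571272, 139583862445, 225851433717, 365435296162, 591286729879, 956722026041, 1548008755920, 2504730781961, 4052739537881, 6557470319842, 10610209857723, 17167680177565, 27777890035288, 44945570212853, 72723460248141
F(68) = 72723460248141


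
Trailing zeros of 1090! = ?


floor(1090/5) = 218
floor(1090/25) = 43
floor(1090/125) = 8
floor(1090/625) = 1
Total = 270

270 trailing zeros


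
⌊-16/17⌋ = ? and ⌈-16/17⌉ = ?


-16/17 = -0.9412
floor = -1
ceil = 0

floor = -1, ceil = 0


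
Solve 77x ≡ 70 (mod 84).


GCD(77, 84) = 7 divides 70
Divide: 11x ≡ 10 (mod 12)
x ≡ 2 (mod 12)


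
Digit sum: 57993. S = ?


5 + 7 + 9 + 9 + 3 = 33


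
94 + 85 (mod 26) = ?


94 + 85 = 179
179 mod 26 = 23


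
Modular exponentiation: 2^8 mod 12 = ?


2^1 mod 12 = 2
2^2 mod 12 = 4
2^3 mod 12 = 8
2^4 mod 12 = 4
2^5 mod 12 = 8
2^6 mod 12 = 4
2^7 mod 12 = 8
2^8 mod 12 = 4


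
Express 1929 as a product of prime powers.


1929 / 3 = 643
643 / 643 = 1
1929 = 3 × 643


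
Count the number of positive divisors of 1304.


1304 = 2^3 × 163^1
d(1304) = (3+1) × (1+1) = 8

8 divisors


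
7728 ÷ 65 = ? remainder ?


7728 = 65 * 118 + 58
Check: 7670 + 58 = 7728

q = 118, r = 58


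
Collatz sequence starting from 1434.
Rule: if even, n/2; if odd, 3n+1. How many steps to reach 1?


1434 → 717 → 2152 → 1076 → 538 → 269 → 808 → 404 → 202 → 101 → 304 → 152 → 76 → 38 → 19 → 58 → 29 → 88 → 44 → 22 → 11 → 34 → 17 → 52 → 26 → 13 → 40 → 20 → 10 → 5 → 16 → 8 → 4 → 2 → 1
Total steps = 34

34 steps


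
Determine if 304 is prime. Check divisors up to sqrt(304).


304 / 2 = 152 (exact division)
304 is NOT prime.

No, 304 is not prime


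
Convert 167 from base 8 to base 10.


167 (base 8) = 119 (decimal)
119 (decimal) = 119 (base 10)


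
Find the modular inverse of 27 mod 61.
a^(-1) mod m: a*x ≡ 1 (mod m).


Use the extended Euclidean algorithm on (61, 27); each row r = 61*s + 27*t:
r=61, s=1, t=0
r=27, s=0, t=1
q=2: r=7, s=1, t=-2   [61*(1) + 27*(-2) = 7]
q=3: r=6, s=-3, t=7   [61*(-3) + 27*(7) = 6]
q=1: r=1, s=4, t=-9   [61*(4) + 27*(-9) = 1]
q=6: r=0, s=-27, t=61   [61*(-27) + 27*(61) = 0]
GCD = 1 with t = -9, so 27*(-9) ≡ 1 (mod 61)
Inverse = -9 mod 61 = 52
Check: 27 * 52 = 1404 ≡ 1 (mod 61)

27^(-1) ≡ 52 (mod 61)


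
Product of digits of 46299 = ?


4 × 6 × 2 × 9 × 9 = 3888


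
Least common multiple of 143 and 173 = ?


GCD(143, 173) = 1
LCM = 143*173/1 = 24739/1 = 24739

LCM = 24739


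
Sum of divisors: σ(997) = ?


Divisors of 997: 1, 997
Sum = 1 + 997 = 998

σ(997) = 998


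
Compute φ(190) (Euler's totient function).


190 = 2 × 5 × 19
Prime factors: 2, 5, 19
φ(190) = 190 × (1-1/2) × (1-1/5) × (1-1/19)
= 190 × 1/2 × 4/5 × 18/19 = 72

φ(190) = 72


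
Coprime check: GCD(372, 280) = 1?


Euclidean algorithm:
372 = 1 * 280 + 92
280 = 3 * 92 + 4
92 = 23 * 4 + 0
GCD(372, 280) = 4

No, not coprime (GCD = 4)


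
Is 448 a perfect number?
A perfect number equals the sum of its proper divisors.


Proper divisors of 448: 1, 2, 4, 7, 8, 14, 16, 28, 32, 56, 64, 112, 224
Sum = 1 + 2 + 4 + 7 + 8 + 14 + 16 + 28 + 32 + 56 + 64 + 112 + 224 = 568

No, 448 is not perfect (568 ≠ 448)


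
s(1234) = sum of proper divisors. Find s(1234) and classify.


Proper divisors: 1, 2, 617
Sum = 1 + 2 + 617 = 620
620 < 1234 → deficient

s(1234) = 620 (deficient)


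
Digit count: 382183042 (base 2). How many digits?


382183042 in base 2 = 10110110001111010011010000010
Number of digits = 29

29 digits (base 2)


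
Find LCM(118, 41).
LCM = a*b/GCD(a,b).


GCD(118, 41) = 1
LCM = 118*41/1 = 4838/1 = 4838

LCM = 4838


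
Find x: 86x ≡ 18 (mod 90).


GCD(86, 90) = 2 divides 18
Divide: 43x ≡ 9 (mod 45)
x ≡ 18 (mod 45)


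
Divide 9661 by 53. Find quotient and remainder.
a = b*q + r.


9661 = 53 * 182 + 15
Check: 9646 + 15 = 9661

q = 182, r = 15


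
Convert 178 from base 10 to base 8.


178 (base 10) = 178 (decimal)
178 (decimal) = 262 (base 8)


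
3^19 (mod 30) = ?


3^1 mod 30 = 3
3^2 mod 30 = 9
3^3 mod 30 = 27
3^4 mod 30 = 21
3^5 mod 30 = 3
3^6 mod 30 = 9
3^7 mod 30 = 27
3^8 mod 30 = 21
3^9 mod 30 = 3
3^10 mod 30 = 9
3^11 mod 30 = 27
3^12 mod 30 = 21
3^13 mod 30 = 3
3^14 mod 30 = 9
3^15 mod 30 = 27
3^16 mod 30 = 21
3^17 mod 30 = 3
3^18 mod 30 = 9
3^19 mod 30 = 27


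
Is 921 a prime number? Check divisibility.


921 / 3 = 307 (exact division)
921 is NOT prime.

No, 921 is not prime


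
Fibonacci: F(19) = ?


Sequence: 1, 1, 2, 3, 5, 8, 13, 21, 34, 55, 89, 144, 233, 377, 610, 987, 1597, 2584, 4181
F(19) = 4181


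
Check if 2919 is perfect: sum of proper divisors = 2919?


Proper divisors of 2919: 1, 3, 7, 21, 139, 417, 973
Sum = 1 + 3 + 7 + 21 + 139 + 417 + 973 = 1561

No, 2919 is not perfect (1561 ≠ 2919)


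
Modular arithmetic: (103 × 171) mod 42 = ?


103 × 171 = 17613
17613 mod 42 = 15


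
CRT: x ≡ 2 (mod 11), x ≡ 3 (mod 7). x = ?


M = 11*7 = 77
M1 = M/11 = 7, M2 = M/7 = 11
M1^(-1) mod 11 = 8, M2^(-1) mod 7 = 2
x = 2*7*8 + 3*11*2 = 178
178 mod 77 = 24
Check: 24 mod 11 = 2 ✓, 24 mod 7 = 3 ✓

x ≡ 24 (mod 77)


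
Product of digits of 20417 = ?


2 × 0 × 4 × 1 × 7 = 0


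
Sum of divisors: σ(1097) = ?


Divisors of 1097: 1, 1097
Sum = 1 + 1097 = 1098

σ(1097) = 1098


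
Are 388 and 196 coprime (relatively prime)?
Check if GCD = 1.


Euclidean algorithm:
388 = 1 * 196 + 192
196 = 1 * 192 + 4
192 = 48 * 4 + 0
GCD(388, 196) = 4

No, not coprime (GCD = 4)


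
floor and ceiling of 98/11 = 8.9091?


98/11 = 8.9091
floor = 8
ceil = 9

floor = 8, ceil = 9


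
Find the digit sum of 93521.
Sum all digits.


9 + 3 + 5 + 2 + 1 = 20


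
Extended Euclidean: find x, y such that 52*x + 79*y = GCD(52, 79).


Tabular extended Euclidean (each row: r = 52*s + 79*t):
r=52, s=1, t=0
r=79, s=0, t=1
q=0: r=52, s=1, t=0   [52*(1) + 79*(0) = 52]
q=1: r=27, s=-1, t=1   [52*(-1) + 79*(1) = 27]
q=1: r=25, s=2, t=-1   [52*(2) + 79*(-1) = 25]
q=1: r=2, s=-3, t=2   [52*(-3) + 79*(2) = 2]
q=12: r=1, s=38, t=-25   [52*(38) + 79*(-25) = 1]
q=2: r=0, s=-79, t=52   [52*(-79) + 79*(52) = 0]
GCD = 1; from the row with r=1: x=38, y=-25
Check: 52*(38) + 79*(-25) = 1976 - 1975 = 1

GCD = 1, x = 38, y = -25


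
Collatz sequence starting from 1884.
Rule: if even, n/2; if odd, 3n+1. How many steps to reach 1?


1884 → 942 → 471 → 1414 → 707 → 2122 → 1061 → 3184 → 1592 → 796 → 398 → 199 → 598 → 299 → 898 → 449 → 1348 → 674 → 337 → 1012 → 506 → 253 → 760 → 380 → 190 → 95 → 286 → 143 → 430 → 215 → 646 → 323 → 970 → 485 → 1456 → 728 → 364 → 182 → 91 → 274 → 137 → 412 → 206 → 103 → 310 → 155 → 466 → 233 → 700 → 350 → 175 → 526 → 263 → 790 → 395 → 1186 → 593 → 1780 → 890 → 445 → 1336 → 668 → 334 → 167 → 502 → 251 → 754 → 377 → 1132 → 566 → 283 → 850 → 425 → 1276 → 638 → 319 → 958 → 479 → 1438 → 719 → 2158 → 1079 → 3238 → 1619 → 4858 → 2429 → 7288 → 3644 → 1822 → 911 → 2734 → 1367 → 4102 → 2051 → 6154 → 3077 → 9232 → 4616 → 2308 → 1154 → 577 → 1732 → 866 → 433 → 1300 → 650 → 325 → 976 → 488 → 244 → 122 → 61 → 184 → 92 → 46 → 23 → 70 → 35 → 106 → 53 → 160 → 80 → 40 → 20 → 10 → 5 → 16 → 8 → 4 → 2 → 1
Total steps = 130

130 steps


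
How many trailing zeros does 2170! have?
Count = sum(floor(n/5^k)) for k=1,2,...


floor(2170/5) = 434
floor(2170/25) = 86
floor(2170/125) = 17
floor(2170/625) = 3
Total = 540

540 trailing zeros


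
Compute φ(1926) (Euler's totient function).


1926 = 2 × 3^2 × 107
Prime factors: 2, 3, 107
φ(1926) = 1926 × (1-1/2) × (1-1/3) × (1-1/107)
= 1926 × 1/2 × 2/3 × 106/107 = 636

φ(1926) = 636


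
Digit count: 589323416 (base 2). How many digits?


589323416 in base 2 = 100011001000000101110010011000
Number of digits = 30

30 digits (base 2)


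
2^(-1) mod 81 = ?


Use the extended Euclidean algorithm on (81, 2); each row r = 81*s + 2*t:
r=81, s=1, t=0
r=2, s=0, t=1
q=40: r=1, s=1, t=-40   [81*(1) + 2*(-40) = 1]
q=2: r=0, s=-2, t=81   [81*(-2) + 2*(81) = 0]
GCD = 1 with t = -40, so 2*(-40) ≡ 1 (mod 81)
Inverse = -40 mod 81 = 41
Check: 2 * 41 = 82 ≡ 1 (mod 81)

2^(-1) ≡ 41 (mod 81)


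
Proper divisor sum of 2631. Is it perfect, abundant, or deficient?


Proper divisors: 1, 3, 877
Sum = 1 + 3 + 877 = 881
881 < 2631 → deficient

s(2631) = 881 (deficient)


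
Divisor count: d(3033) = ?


3033 = 3^2 × 337^1
d(3033) = (2+1) × (1+1) = 6

6 divisors


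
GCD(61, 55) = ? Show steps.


61 = 1 * 55 + 6
55 = 9 * 6 + 1
6 = 6 * 1 + 0
GCD = 1


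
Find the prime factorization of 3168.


3168 / 2 = 1584
1584 / 2 = 792
792 / 2 = 396
396 / 2 = 198
198 / 2 = 99
99 / 3 = 33
33 / 3 = 11
11 / 11 = 1
3168 = 2^5 × 3^2 × 11


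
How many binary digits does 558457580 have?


558457580 in base 2 = 100001010010010110001011101100
Number of digits = 30

30 digits (base 2)


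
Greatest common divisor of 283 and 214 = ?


283 = 1 * 214 + 69
214 = 3 * 69 + 7
69 = 9 * 7 + 6
7 = 1 * 6 + 1
6 = 6 * 1 + 0
GCD = 1


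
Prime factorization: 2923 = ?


2923 / 37 = 79
79 / 79 = 1
2923 = 37 × 79


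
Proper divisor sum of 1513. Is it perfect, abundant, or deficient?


Proper divisors: 1, 17, 89
Sum = 1 + 17 + 89 = 107
107 < 1513 → deficient

s(1513) = 107 (deficient)


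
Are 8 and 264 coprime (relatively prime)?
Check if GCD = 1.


Euclidean algorithm:
264 = 33 * 8 + 0
GCD(8, 264) = 8

No, not coprime (GCD = 8)


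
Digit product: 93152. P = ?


9 × 3 × 1 × 5 × 2 = 270


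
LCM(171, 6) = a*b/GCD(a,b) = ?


GCD(171, 6) = 3
LCM = 171*6/3 = 1026/3 = 342

LCM = 342


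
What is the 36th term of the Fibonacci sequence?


Sequence: 1, 1, 2, 3, 5, 8, 13, 21, 34, 55, 89, 144, 233, 377, 610, 987, 1597, 2584, 4181, 6765, 10946, 17711, 28657, 46368, 75025, 121393, 196418, 317811, 514229, 832040, 1346269, 2178309, 3524578, 5702887, 9227465, 14930352
F(36) = 14930352


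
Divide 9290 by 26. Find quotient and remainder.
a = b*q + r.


9290 = 26 * 357 + 8
Check: 9282 + 8 = 9290

q = 357, r = 8


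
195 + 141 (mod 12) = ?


195 + 141 = 336
336 mod 12 = 0


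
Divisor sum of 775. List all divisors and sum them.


Divisors of 775: 1, 5, 25, 31, 155, 775
Sum = 1 + 5 + 25 + 31 + 155 + 775 = 992

σ(775) = 992


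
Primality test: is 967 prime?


Check divisors up to sqrt(967) = 31.0966
No divisors found.
967 is prime.

Yes, 967 is prime


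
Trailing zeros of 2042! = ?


floor(2042/5) = 408
floor(2042/25) = 81
floor(2042/125) = 16
floor(2042/625) = 3
Total = 508

508 trailing zeros


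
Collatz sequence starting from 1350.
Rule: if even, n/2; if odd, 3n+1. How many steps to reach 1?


1350 → 675 → 2026 → 1013 → 3040 → 1520 → 760 → 380 → 190 → 95 → 286 → 143 → 430 → 215 → 646 → 323 → 970 → 485 → 1456 → 728 → 364 → 182 → 91 → 274 → 137 → 412 → 206 → 103 → 310 → 155 → 466 → 233 → 700 → 350 → 175 → 526 → 263 → 790 → 395 → 1186 → 593 → 1780 → 890 → 445 → 1336 → 668 → 334 → 167 → 502 → 251 → 754 → 377 → 1132 → 566 → 283 → 850 → 425 → 1276 → 638 → 319 → 958 → 479 → 1438 → 719 → 2158 → 1079 → 3238 → 1619 → 4858 → 2429 → 7288 → 3644 → 1822 → 911 → 2734 → 1367 → 4102 → 2051 → 6154 → 3077 → 9232 → 4616 → 2308 → 1154 → 577 → 1732 → 866 → 433 → 1300 → 650 → 325 → 976 → 488 → 244 → 122 → 61 → 184 → 92 → 46 → 23 → 70 → 35 → 106 → 53 → 160 → 80 → 40 → 20 → 10 → 5 → 16 → 8 → 4 → 2 → 1
Total steps = 114

114 steps


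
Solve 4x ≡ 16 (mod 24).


GCD(4, 24) = 4 divides 16
Divide: 1x ≡ 4 (mod 6)
x ≡ 4 (mod 6)


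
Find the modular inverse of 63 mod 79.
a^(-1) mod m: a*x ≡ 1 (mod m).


Use the extended Euclidean algorithm on (79, 63); each row r = 79*s + 63*t:
r=79, s=1, t=0
r=63, s=0, t=1
q=1: r=16, s=1, t=-1   [79*(1) + 63*(-1) = 16]
q=3: r=15, s=-3, t=4   [79*(-3) + 63*(4) = 15]
q=1: r=1, s=4, t=-5   [79*(4) + 63*(-5) = 1]
q=15: r=0, s=-63, t=79   [79*(-63) + 63*(79) = 0]
GCD = 1 with t = -5, so 63*(-5) ≡ 1 (mod 79)
Inverse = -5 mod 79 = 74
Check: 63 * 74 = 4662 ≡ 1 (mod 79)

63^(-1) ≡ 74 (mod 79)


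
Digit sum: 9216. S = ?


9 + 2 + 1 + 6 = 18


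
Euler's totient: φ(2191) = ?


2191 = 7 × 313
Prime factors: 7, 313
φ(2191) = 2191 × (1-1/7) × (1-1/313)
= 2191 × 6/7 × 312/313 = 1872

φ(2191) = 1872


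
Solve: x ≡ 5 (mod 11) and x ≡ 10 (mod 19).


M = 11*19 = 209
M1 = M/11 = 19, M2 = M/19 = 11
M1^(-1) mod 11 = 7, M2^(-1) mod 19 = 7
x = 5*19*7 + 10*11*7 = 1435
1435 mod 209 = 181
Check: 181 mod 11 = 5 ✓, 181 mod 19 = 10 ✓

x ≡ 181 (mod 209)


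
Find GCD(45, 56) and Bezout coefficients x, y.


Tabular extended Euclidean (each row: r = 45*s + 56*t):
r=45, s=1, t=0
r=56, s=0, t=1
q=0: r=45, s=1, t=0   [45*(1) + 56*(0) = 45]
q=1: r=11, s=-1, t=1   [45*(-1) + 56*(1) = 11]
q=4: r=1, s=5, t=-4   [45*(5) + 56*(-4) = 1]
q=11: r=0, s=-56, t=45   [45*(-56) + 56*(45) = 0]
GCD = 1; from the row with r=1: x=5, y=-4
Check: 45*(5) + 56*(-4) = 225 - 224 = 1

GCD = 1, x = 5, y = -4


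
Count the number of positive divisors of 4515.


4515 = 3^1 × 5^1 × 7^1 × 43^1
d(4515) = (1+1) × (1+1) × (1+1) × (1+1) = 16

16 divisors


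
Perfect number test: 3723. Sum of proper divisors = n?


Proper divisors of 3723: 1, 3, 17, 51, 73, 219, 1241
Sum = 1 + 3 + 17 + 51 + 73 + 219 + 1241 = 1605

No, 3723 is not perfect (1605 ≠ 3723)


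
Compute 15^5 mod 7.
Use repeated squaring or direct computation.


15^1 mod 7 = 1
15^2 mod 7 = 1
15^3 mod 7 = 1
15^4 mod 7 = 1
15^5 mod 7 = 1


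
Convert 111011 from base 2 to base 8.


111011 (base 2) = 59 (decimal)
59 (decimal) = 73 (base 8)


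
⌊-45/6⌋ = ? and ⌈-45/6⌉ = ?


-45/6 = -7.5000
floor = -8
ceil = -7

floor = -8, ceil = -7


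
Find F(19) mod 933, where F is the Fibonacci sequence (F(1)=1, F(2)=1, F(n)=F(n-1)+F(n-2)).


F(k) mod 933 for k=1..19:
1, 1, 2, 3, 5, 8, 13, 21, 34, 55, 89, 144, 233, 377, 610, 54, 664, 718, 449
F(19) mod 933 = 449


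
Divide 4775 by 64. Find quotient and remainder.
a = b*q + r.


4775 = 64 * 74 + 39
Check: 4736 + 39 = 4775

q = 74, r = 39


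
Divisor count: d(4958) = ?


4958 = 2^1 × 37^1 × 67^1
d(4958) = (1+1) × (1+1) × (1+1) = 8

8 divisors


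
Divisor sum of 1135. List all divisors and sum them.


Divisors of 1135: 1, 5, 227, 1135
Sum = 1 + 5 + 227 + 1135 = 1368

σ(1135) = 1368


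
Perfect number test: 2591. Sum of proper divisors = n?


Proper divisors of 2591: 1
Sum = 1 = 1

No, 2591 is not perfect (1 ≠ 2591)


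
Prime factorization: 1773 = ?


1773 / 3 = 591
591 / 3 = 197
197 / 197 = 1
1773 = 3^2 × 197


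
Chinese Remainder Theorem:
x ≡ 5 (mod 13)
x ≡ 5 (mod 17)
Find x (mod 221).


M = 13*17 = 221
M1 = M/13 = 17, M2 = M/17 = 13
M1^(-1) mod 13 = 10, M2^(-1) mod 17 = 4
x = 5*17*10 + 5*13*4 = 1110
1110 mod 221 = 5
Check: 5 mod 13 = 5 ✓, 5 mod 17 = 5 ✓

x ≡ 5 (mod 221)


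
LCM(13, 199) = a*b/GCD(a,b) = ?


GCD(13, 199) = 1
LCM = 13*199/1 = 2587/1 = 2587

LCM = 2587


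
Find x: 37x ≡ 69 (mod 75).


GCD(37, 75) = 1, unique solution
a^(-1) mod 75 = 73
x = 73 * 69 mod 75 = 12

x ≡ 12 (mod 75)


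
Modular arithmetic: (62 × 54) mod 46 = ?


62 × 54 = 3348
3348 mod 46 = 36


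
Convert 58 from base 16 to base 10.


58 (base 16) = 88 (decimal)
88 (decimal) = 88 (base 10)


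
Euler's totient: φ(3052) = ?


3052 = 2^2 × 7 × 109
Prime factors: 2, 7, 109
φ(3052) = 3052 × (1-1/2) × (1-1/7) × (1-1/109)
= 3052 × 1/2 × 6/7 × 108/109 = 1296

φ(3052) = 1296


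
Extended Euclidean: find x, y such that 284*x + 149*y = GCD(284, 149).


Tabular extended Euclidean (each row: r = 284*s + 149*t):
r=284, s=1, t=0
r=149, s=0, t=1
q=1: r=135, s=1, t=-1   [284*(1) + 149*(-1) = 135]
q=1: r=14, s=-1, t=2   [284*(-1) + 149*(2) = 14]
q=9: r=9, s=10, t=-19   [284*(10) + 149*(-19) = 9]
q=1: r=5, s=-11, t=21   [284*(-11) + 149*(21) = 5]
q=1: r=4, s=21, t=-40   [284*(21) + 149*(-40) = 4]
q=1: r=1, s=-32, t=61   [284*(-32) + 149*(61) = 1]
q=4: r=0, s=149, t=-284   [284*(149) + 149*(-284) = 0]
GCD = 1; from the row with r=1: x=-32, y=61
Check: 284*(-32) + 149*(61) = -9088 + 9089 = 1

GCD = 1, x = -32, y = 61


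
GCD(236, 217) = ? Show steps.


236 = 1 * 217 + 19
217 = 11 * 19 + 8
19 = 2 * 8 + 3
8 = 2 * 3 + 2
3 = 1 * 2 + 1
2 = 2 * 1 + 0
GCD = 1


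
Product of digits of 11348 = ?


1 × 1 × 3 × 4 × 8 = 96


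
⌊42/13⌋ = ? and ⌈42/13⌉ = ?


42/13 = 3.2308
floor = 3
ceil = 4

floor = 3, ceil = 4


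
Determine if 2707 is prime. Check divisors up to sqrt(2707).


Check divisors up to sqrt(2707) = 52.0288
No divisors found.
2707 is prime.

Yes, 2707 is prime


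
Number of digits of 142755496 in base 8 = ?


142755496 in base 8 = 1040443250
Number of digits = 10

10 digits (base 8)


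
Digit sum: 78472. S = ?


7 + 8 + 4 + 7 + 2 = 28


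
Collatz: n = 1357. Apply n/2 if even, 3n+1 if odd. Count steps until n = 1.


1357 → 4072 → 2036 → 1018 → 509 → 1528 → 764 → 382 → 191 → 574 → 287 → 862 → 431 → 1294 → 647 → 1942 → 971 → 2914 → 1457 → 4372 → 2186 → 1093 → 3280 → 1640 → 820 → 410 → 205 → 616 → 308 → 154 → 77 → 232 → 116 → 58 → 29 → 88 → 44 → 22 → 11 → 34 → 17 → 52 → 26 → 13 → 40 → 20 → 10 → 5 → 16 → 8 → 4 → 2 → 1
Total steps = 52

52 steps


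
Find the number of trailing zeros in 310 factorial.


floor(310/5) = 62
floor(310/25) = 12
floor(310/125) = 2
Total = 76

76 trailing zeros


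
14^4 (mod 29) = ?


14^1 mod 29 = 14
14^2 mod 29 = 22
14^3 mod 29 = 18
14^4 mod 29 = 20


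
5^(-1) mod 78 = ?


Use the extended Euclidean algorithm on (78, 5); each row r = 78*s + 5*t:
r=78, s=1, t=0
r=5, s=0, t=1
q=15: r=3, s=1, t=-15   [78*(1) + 5*(-15) = 3]
q=1: r=2, s=-1, t=16   [78*(-1) + 5*(16) = 2]
q=1: r=1, s=2, t=-31   [78*(2) + 5*(-31) = 1]
q=2: r=0, s=-5, t=78   [78*(-5) + 5*(78) = 0]
GCD = 1 with t = -31, so 5*(-31) ≡ 1 (mod 78)
Inverse = -31 mod 78 = 47
Check: 5 * 47 = 235 ≡ 1 (mod 78)

5^(-1) ≡ 47 (mod 78)


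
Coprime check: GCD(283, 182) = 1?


Euclidean algorithm:
283 = 1 * 182 + 101
182 = 1 * 101 + 81
101 = 1 * 81 + 20
81 = 4 * 20 + 1
20 = 20 * 1 + 0
GCD(283, 182) = 1

Yes, coprime (GCD = 1)


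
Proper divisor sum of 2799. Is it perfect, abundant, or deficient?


Proper divisors: 1, 3, 9, 311, 933
Sum = 1 + 3 + 9 + 311 + 933 = 1257
1257 < 2799 → deficient

s(2799) = 1257 (deficient)


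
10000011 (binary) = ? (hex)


10000011 (base 2) = 131 (decimal)
131 (decimal) = 83 (base 16)


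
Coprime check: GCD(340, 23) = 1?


Euclidean algorithm:
340 = 14 * 23 + 18
23 = 1 * 18 + 5
18 = 3 * 5 + 3
5 = 1 * 3 + 2
3 = 1 * 2 + 1
2 = 2 * 1 + 0
GCD(340, 23) = 1

Yes, coprime (GCD = 1)


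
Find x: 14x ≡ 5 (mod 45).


GCD(14, 45) = 1, unique solution
a^(-1) mod 45 = 29
x = 29 * 5 mod 45 = 10

x ≡ 10 (mod 45)


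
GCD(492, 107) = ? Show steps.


492 = 4 * 107 + 64
107 = 1 * 64 + 43
64 = 1 * 43 + 21
43 = 2 * 21 + 1
21 = 21 * 1 + 0
GCD = 1


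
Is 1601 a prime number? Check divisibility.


Check divisors up to sqrt(1601) = 40.0125
No divisors found.
1601 is prime.

Yes, 1601 is prime


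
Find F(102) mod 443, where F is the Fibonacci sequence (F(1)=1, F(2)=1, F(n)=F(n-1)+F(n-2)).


F(k) mod 443 for k=1..102:
1, 1, 2, 3, 5, 8, 13, 21, 34, 55, 89, 144, 233, 377, 167, 101, 268, 369, 194, 120, 314, 434, 305, 296, 158, 11, 169, 180, 349, 86, 435, 78, 70, 148, 218, 366, 141, 64, 205, 269, 31, 300, 331, 188, 76, 264, 340, 161, 58, 219, 277, 53, 330, 383, 270, 210, 37, 247, 284, 88, 372, 17, 389, 406, 352, 315, 224, 96, 320, 416, 293, 266, 116, 382, 55, 437, 49, 43, 92, 135, 227, 362, 146, 65, 211, 276, 44, 320, 364, 241, 162, 403, 122, 82, 204, 286, 47, 333, 380, 270, 207, 34
F(102) mod 443 = 34


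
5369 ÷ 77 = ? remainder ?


5369 = 77 * 69 + 56
Check: 5313 + 56 = 5369

q = 69, r = 56


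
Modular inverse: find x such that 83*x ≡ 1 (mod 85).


Use the extended Euclidean algorithm on (85, 83); each row r = 85*s + 83*t:
r=85, s=1, t=0
r=83, s=0, t=1
q=1: r=2, s=1, t=-1   [85*(1) + 83*(-1) = 2]
q=41: r=1, s=-41, t=42   [85*(-41) + 83*(42) = 1]
q=2: r=0, s=83, t=-85   [85*(83) + 83*(-85) = 0]
GCD = 1 with t = 42, so 83*(42) ≡ 1 (mod 85)
Inverse = 42 mod 85 = 42
Check: 83 * 42 = 3486 ≡ 1 (mod 85)

83^(-1) ≡ 42 (mod 85)


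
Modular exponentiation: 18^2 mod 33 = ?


18^1 mod 33 = 18
18^2 mod 33 = 27


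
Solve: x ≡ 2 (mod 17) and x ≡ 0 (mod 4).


M = 17*4 = 68
M1 = M/17 = 4, M2 = M/4 = 17
M1^(-1) mod 17 = 13, M2^(-1) mod 4 = 1
x = 2*4*13 + 0*17*1 = 104
104 mod 68 = 36
Check: 36 mod 17 = 2 ✓, 36 mod 4 = 0 ✓

x ≡ 36 (mod 68)


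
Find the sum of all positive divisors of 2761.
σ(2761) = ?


Divisors of 2761: 1, 11, 251, 2761
Sum = 1 + 11 + 251 + 2761 = 3024

σ(2761) = 3024


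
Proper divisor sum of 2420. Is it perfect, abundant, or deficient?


Proper divisors: 1, 2, 4, 5, 10, 11, 20, 22, 44, 55, 110, 121, 220, 242, 484, 605, 1210
Sum = 1 + 2 + 4 + 5 + 10 + 11 + 20 + 22 + 44 + 55 + 110 + 121 + 220 + 242 + 484 + 605 + 1210 = 3166
3166 > 2420 → abundant

s(2420) = 3166 (abundant)


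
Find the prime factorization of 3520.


3520 / 2 = 1760
1760 / 2 = 880
880 / 2 = 440
440 / 2 = 220
220 / 2 = 110
110 / 2 = 55
55 / 5 = 11
11 / 11 = 1
3520 = 2^6 × 5 × 11


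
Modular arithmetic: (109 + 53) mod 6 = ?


109 + 53 = 162
162 mod 6 = 0


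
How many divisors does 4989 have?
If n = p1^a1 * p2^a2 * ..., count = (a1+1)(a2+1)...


4989 = 3^1 × 1663^1
d(4989) = (1+1) × (1+1) = 4

4 divisors


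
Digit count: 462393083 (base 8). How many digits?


462393083 in base 8 = 3343707373
Number of digits = 10

10 digits (base 8)


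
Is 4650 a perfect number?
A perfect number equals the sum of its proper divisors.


Proper divisors of 4650: 1, 2, 3, 5, 6, 10, 15, 25, 30, 31, 50, 62, 75, 93, 150, 155, 186, 310, 465, 775, 930, 1550, 2325
Sum = 1 + 2 + 3 + 5 + 6 + 10 + 15 + 25 + 30 + 31 + 50 + 62 + 75 + 93 + 150 + 155 + 186 + 310 + 465 + 775 + 930 + 1550 + 2325 = 7254

No, 4650 is not perfect (7254 ≠ 4650)


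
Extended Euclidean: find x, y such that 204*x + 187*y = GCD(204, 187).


Tabular extended Euclidean (each row: r = 204*s + 187*t):
r=204, s=1, t=0
r=187, s=0, t=1
q=1: r=17, s=1, t=-1   [204*(1) + 187*(-1) = 17]
q=11: r=0, s=-11, t=12   [204*(-11) + 187*(12) = 0]
GCD = 17; from the row with r=17: x=1, y=-1
Check: 204*(1) + 187*(-1) = 204 - 187 = 17

GCD = 17, x = 1, y = -1


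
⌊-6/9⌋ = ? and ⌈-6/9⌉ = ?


-6/9 = -0.6667
floor = -1
ceil = 0

floor = -1, ceil = 0


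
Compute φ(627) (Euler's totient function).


627 = 3 × 11 × 19
Prime factors: 3, 11, 19
φ(627) = 627 × (1-1/3) × (1-1/11) × (1-1/19)
= 627 × 2/3 × 10/11 × 18/19 = 360

φ(627) = 360


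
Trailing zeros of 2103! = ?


floor(2103/5) = 420
floor(2103/25) = 84
floor(2103/125) = 16
floor(2103/625) = 3
Total = 523

523 trailing zeros


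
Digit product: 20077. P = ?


2 × 0 × 0 × 7 × 7 = 0


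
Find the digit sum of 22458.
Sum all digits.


2 + 2 + 4 + 5 + 8 = 21


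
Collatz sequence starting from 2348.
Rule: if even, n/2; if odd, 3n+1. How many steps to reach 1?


2348 → 1174 → 587 → 1762 → 881 → 2644 → 1322 → 661 → 1984 → 992 → 496 → 248 → 124 → 62 → 31 → 94 → 47 → 142 → 71 → 214 → 107 → 322 → 161 → 484 → 242 → 121 → 364 → 182 → 91 → 274 → 137 → 412 → 206 → 103 → 310 → 155 → 466 → 233 → 700 → 350 → 175 → 526 → 263 → 790 → 395 → 1186 → 593 → 1780 → 890 → 445 → 1336 → 668 → 334 → 167 → 502 → 251 → 754 → 377 → 1132 → 566 → 283 → 850 → 425 → 1276 → 638 → 319 → 958 → 479 → 1438 → 719 → 2158 → 1079 → 3238 → 1619 → 4858 → 2429 → 7288 → 3644 → 1822 → 911 → 2734 → 1367 → 4102 → 2051 → 6154 → 3077 → 9232 → 4616 → 2308 → 1154 → 577 → 1732 → 866 → 433 → 1300 → 650 → 325 → 976 → 488 → 244 → 122 → 61 → 184 → 92 → 46 → 23 → 70 → 35 → 106 → 53 → 160 → 80 → 40 → 20 → 10 → 5 → 16 → 8 → 4 → 2 → 1
Total steps = 120

120 steps
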